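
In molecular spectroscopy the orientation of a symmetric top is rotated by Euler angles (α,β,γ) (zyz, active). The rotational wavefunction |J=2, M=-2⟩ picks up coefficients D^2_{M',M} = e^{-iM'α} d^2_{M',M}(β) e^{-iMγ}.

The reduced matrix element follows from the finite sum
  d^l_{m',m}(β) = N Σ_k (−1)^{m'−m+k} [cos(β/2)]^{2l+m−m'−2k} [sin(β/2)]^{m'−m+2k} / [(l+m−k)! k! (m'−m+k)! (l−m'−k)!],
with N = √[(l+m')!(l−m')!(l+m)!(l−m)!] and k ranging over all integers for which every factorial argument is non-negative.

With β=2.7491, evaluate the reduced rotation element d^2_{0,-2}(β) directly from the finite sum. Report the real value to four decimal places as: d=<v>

d=0.0896

d^2_{0,-2}(β=2.7491) via the finite sum:
With c≡cos(β/2)=0.194989 and s≡sin(β/2)=0.980805, N=[2·2·1·24]^{1/2}=9.797959
k∈{0} keeps every argument non-negative
  k=0: (−1)^2·9.7980/(4)·0.1950^2·0.9808^2 = +0.089590
d^2_{0,-2}(2.7491) = +0.089590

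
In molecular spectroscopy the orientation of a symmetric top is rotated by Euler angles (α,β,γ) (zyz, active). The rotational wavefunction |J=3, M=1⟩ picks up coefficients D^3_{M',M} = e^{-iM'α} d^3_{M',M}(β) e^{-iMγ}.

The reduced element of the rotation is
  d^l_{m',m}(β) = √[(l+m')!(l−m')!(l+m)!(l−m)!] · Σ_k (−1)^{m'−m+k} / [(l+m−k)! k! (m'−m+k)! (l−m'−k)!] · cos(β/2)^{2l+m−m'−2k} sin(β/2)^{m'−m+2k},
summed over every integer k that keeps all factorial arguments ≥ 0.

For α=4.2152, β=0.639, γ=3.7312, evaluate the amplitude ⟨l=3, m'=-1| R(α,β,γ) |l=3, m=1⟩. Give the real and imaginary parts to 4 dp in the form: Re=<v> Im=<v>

Re=0.3644 Im=0.1916

Split into d^3_{-1,1}(β=0.6390) × two z-phases.
c=cos(0.639000/2)=0.949393, s=sin(0.639000/2)=0.314092; N=√[2·24·24·2]=48.000000
Admissible k: 2..4 (factorial args all ≥0)
  k=2: (−1)^0·48.0000/(8)·0.9494^4·0.3141^2 = +0.480893
  k=3: (−1)^1·48.0000/(6)·0.9494^2·0.3141^4 = -0.070179
  k=4: (−1)^2·48.0000/(48)·0.9494^0·0.3141^6 = +0.000960
d^3_{-1,1}(0.6390) = +0.480893 -0.070179 +0.000960 = +0.411673
D = (-0.476957-0.878927i)·(+0.411673)·(-0.831159+0.556035i) = +0.364389+0.191561i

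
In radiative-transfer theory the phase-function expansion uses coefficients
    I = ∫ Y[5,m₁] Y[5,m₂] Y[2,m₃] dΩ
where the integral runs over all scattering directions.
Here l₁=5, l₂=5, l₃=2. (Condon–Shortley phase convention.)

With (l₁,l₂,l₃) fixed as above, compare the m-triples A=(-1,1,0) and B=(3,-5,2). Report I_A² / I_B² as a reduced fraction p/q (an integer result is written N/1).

27/10

Shared (l₁,l₂,l₃)=(5,5,2): N and (l;000)² cancel in I_A²/I_B².
A: Δ = 8!·2!·2!/13! = 1/38610; Racah Σ t=4..6: t=4:+1/2304 t=5:−1/720 t=6:+1/5760 = -1/1280; ⇒ 3j(5 5 2; -1 1 0)² = 27/1430, sgn -1
B: Δ = 8!·2!·2!/13! = 1/38610; Racah Σ t=0..0: t=0:+1/161280 = 1/161280; ⇒ 3j(5 5 2; 3 -5 2)² = 1/143, sgn +1
I_A²/I_B² = (27/1430)/(1/143) = 27/10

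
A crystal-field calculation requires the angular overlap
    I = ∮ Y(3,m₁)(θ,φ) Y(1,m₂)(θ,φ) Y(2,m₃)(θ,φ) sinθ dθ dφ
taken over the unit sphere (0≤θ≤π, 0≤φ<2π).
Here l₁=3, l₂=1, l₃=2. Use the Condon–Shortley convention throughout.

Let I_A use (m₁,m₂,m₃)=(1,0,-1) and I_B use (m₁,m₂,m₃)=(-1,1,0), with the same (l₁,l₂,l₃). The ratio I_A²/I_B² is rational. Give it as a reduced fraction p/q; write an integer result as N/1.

4/3

l's match ⇒ only the (l;m) 3-j factors differ between A and B.
A: triangle coeff Δ(3,1,2) = 1/105; Σ_t [1,1]: t=1:−1/6 = -1/6; (3j)²=8/105 [(3 1 2; 1 0 -1)], sign=+1
B: triangle coeff Δ(3,1,2) = 1/105; Σ_t [2,2]: t=2:+1/8 = 1/8; (3j)²=2/35 [(3 1 2; -1 1 0)], sign=+1
I_A²/I_B² = (8/105)/(2/35) = 4/3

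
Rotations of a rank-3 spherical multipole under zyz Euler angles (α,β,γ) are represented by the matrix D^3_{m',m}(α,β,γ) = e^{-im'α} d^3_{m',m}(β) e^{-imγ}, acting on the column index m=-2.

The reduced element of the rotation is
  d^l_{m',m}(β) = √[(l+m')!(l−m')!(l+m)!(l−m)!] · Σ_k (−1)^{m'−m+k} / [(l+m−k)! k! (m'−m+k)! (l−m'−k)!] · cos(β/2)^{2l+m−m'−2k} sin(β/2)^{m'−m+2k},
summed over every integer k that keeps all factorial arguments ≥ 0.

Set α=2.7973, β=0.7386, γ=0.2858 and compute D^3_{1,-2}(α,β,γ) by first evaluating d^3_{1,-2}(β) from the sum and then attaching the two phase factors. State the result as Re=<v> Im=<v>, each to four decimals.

Re=0.1359 Im=0.1770

D^3_{1,-2}(2.7973,0.7386,0.2858) = e^{-i·1·2.7973}·d^3_{1,-2}(0.7386)·e^{-i·-2·0.2858}. Compute d first:
c=cos(0.738600/2)=0.932580, s=sin(0.738600/2)=0.360963; N=√[24·2·1·120]=75.894664
The bounds max(0,m−m')=0 and min(l+m,l−m')=1 give 2 terms
  k=0: (−1)^3·75.8947/(12)·0.9326^3·0.3610^3 = -0.241255
  k=1: (−1)^4·75.8947/(24)·0.9326^1·0.3610^5 = +0.018072
d^3_{1,-2}(0.7386) = -0.241255 +0.018072 = -0.223183
D = (-0.941314-0.337531i)·(-0.223183)·(+0.841036+0.540978i) = +0.135937+0.177008i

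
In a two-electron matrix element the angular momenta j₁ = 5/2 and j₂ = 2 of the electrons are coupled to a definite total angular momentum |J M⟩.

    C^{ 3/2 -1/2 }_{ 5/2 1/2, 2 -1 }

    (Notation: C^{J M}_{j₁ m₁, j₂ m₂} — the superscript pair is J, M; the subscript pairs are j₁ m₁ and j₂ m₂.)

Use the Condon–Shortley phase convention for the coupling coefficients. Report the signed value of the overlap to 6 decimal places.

j₁+j₂−J=3  J+j₁−j₂=2  J−j₁+j₂=1  j₁+j₂+J+1=7
(j₁±m₁, j₂±m₂, J±M) = (3,2,1,3,1,2)
P² = 48/35
sum k=0..1:
  [0] +1/12 = 1/12
  [1] −1/2 = -1/2
S = -5/12
C² = P²·S² = 5/21 ; C = -0.487950

−√(5/21) = -0.487950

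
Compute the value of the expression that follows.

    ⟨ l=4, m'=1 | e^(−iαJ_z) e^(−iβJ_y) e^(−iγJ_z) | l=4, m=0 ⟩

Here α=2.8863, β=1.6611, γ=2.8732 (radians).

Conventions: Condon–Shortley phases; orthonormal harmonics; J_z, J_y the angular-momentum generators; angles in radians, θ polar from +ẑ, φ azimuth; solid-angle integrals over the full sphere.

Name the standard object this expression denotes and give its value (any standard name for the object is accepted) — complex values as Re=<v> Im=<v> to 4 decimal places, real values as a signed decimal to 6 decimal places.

Wigner D-matrix element, Re=0.1430 Im=0.0373

This is a Wigner D-matrix element — the rotation-matrix element ⟨l m'| R(α,β,γ) |l m⟩ in the angular-momentum basis.
First d^4_{1,0}(β=1.6611), then the phase factors e^{-i(1)α} and e^{-i(0)γ}:
c=cos(1.661100/2)=0.674470, s=sin(1.661100/2)=0.738302; N=√[120·6·24·24]=643.987578
The bounds max(0,m−m')=0 and min(l+m,l−m')=3 give 4 terms
  k=0: (−1)^1·643.9876/(144)·0.6745^7·0.7383^1 = -0.209646
  k=1: (−1)^2·643.9876/(24)·0.6745^5·0.7383^3 = +1.507237
  k=2: (−1)^3·643.9876/(24)·0.6745^3·0.7383^5 = -1.806031
  k=3: (−1)^4·643.9876/(144)·0.6745^1·0.7383^7 = +0.360676
d^4_{1,0}(1.6611) = -0.209646 +1.507237 -1.806031 +0.360676 = -0.147764
Attach z-rotation phases: D = e^{-i(1)(2.8863)}·(-0.147764)·e^{-i(0)(2.8732)} = +0.142975+0.037315i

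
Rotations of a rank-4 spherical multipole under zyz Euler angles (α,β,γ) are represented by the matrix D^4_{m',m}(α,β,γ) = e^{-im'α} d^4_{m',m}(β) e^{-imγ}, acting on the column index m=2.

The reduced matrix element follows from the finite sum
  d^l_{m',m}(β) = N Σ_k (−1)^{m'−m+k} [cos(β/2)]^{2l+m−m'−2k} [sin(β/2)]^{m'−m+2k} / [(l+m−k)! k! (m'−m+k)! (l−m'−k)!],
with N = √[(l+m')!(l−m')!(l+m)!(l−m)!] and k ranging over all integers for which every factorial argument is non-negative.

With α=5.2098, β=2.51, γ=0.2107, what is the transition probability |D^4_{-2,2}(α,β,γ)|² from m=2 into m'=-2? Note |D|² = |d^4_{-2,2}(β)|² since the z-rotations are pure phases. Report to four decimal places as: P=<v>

D^4_{-2,2}(5.2098,2.5100,0.2107) = e^{-i·-2·5.2098}·d^4_{-2,2}(2.5100)·e^{-i·2·0.2107}. Compute d first:
With c≡cos(β/2)=0.310574 and s≡sin(β/2)=0.950549, N=[2·720·720·2]^{1/2}=1440.000000
k: max(0,(2)−(-2))=4 … min(4+(2),4−(-2))=6
  k=4: (−1)^0·1440.0000/(96)·0.3106^4·0.9505^4 = +0.113933
  k=5: (−1)^1·1440.0000/(120)·0.3106^2·0.9505^6 = -0.853804
  k=6: (−1)^2·1440.0000/(1440)·0.3106^0·0.9505^8 = +0.666496
d^4_{-2,2}(2.5100) = +0.113933 -0.853804 +0.666496 = -0.073376
|D^4_{-2,2}|² = |d^4_{-2,2}(β)|² = (-0.073376)² = 0.005384 (the z-rotation phases have unit modulus)

P=0.0054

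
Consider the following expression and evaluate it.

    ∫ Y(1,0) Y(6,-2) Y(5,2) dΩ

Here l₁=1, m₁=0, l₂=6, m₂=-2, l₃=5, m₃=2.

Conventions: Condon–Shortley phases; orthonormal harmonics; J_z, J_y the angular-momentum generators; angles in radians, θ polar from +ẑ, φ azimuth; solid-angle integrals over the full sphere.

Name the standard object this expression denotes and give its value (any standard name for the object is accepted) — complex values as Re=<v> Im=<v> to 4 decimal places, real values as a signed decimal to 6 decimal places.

Gaunt coefficient, +0.231133

This is a Gaunt coefficient — the integral of a triple product of spherical harmonics over the sphere.
Rules hold: Σm=0, L=12 even, 5≤5≤7.
N = 3·13·11 = 429
Δ = 2!·0!·10!/13! = 1/858
Racah Σ t=1..1: t=1:−1/14400 = -1/14400
⇒ 3j(1 6 5; 0 0 0)² = 6/143, sgn +1
Racah Σ t=1..1: t=1:−1/30240 = -1/30240
⇒ 3j(1 6 5; 0 -2 2)² = 16/429, sgn +1
4πI² = N·(3j₀)²·(3jₘ)² = 96/143
I = +1·√(0.671329/4π) = 0.23113338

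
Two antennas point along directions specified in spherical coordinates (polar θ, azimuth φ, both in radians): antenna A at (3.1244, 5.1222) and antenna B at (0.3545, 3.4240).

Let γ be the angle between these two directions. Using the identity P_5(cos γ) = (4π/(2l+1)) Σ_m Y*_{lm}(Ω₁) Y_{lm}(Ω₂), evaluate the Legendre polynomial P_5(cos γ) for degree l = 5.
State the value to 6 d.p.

Expand P_5 via completeness: Σ_{m} conj(Y_{5,m}) at Ω₁ times Y_{5,m} at Ω₂ —
  [-5]  conj(Y_{5,-5})(Ω₁) = 0.00000 + 0.00000j ; Y_{5,-5}(Ω₂) = -0.00037 + 0.00231j ; Δ = -0.00000 + 0.00000j
  [-4]  conj(Y_{5,-4})(Ω₁) = 0.00000 - 0.00000j ; Y_{5,-4}(Ω₂) = 0.00853 - 0.01807j ; Δ = -0.00000 - 0.00000j
  [-3]  conj(Y_{5,-3})(Ω₁) = -0.00001 + 0.00000j ; Y_{5,-3}(Ω₂) = -0.06625 + 0.07499j ; Δ = 0.00000 - 0.00000j
  [-2]  conj(Y_{5,-2})(Ω₁) = 0.00068 + 0.00073j ; Y_{5,-2}(Ω₂) = 0.26506 - 0.16796j ; Δ = 0.00030 + 0.00008j
  [-1]  conj(Y_{5,-1})(Ω₁) = 0.01753 - 0.04036j ; Y_{5,-1}(Ω₂) = -0.52650 + 0.15277j ; Δ = -0.00307 + 0.02393j
  [+0]  conj(Y_{5,0})(Ω₁) = -0.93353 + 0.00000j ; Y_{5,0}(Ω₂) = 0.23768 + 0.00000j ; Δ = -0.22188 + 0.00000j
  [+1]  conj(Y_{5,1})(Ω₁) = -0.01753 - 0.04036j ; Y_{5,1}(Ω₂) = 0.52650 + 0.15277j ; Δ = -0.00307 - 0.02393j
  [+2]  conj(Y_{5,2})(Ω₁) = 0.00068 - 0.00073j ; Y_{5,2}(Ω₂) = 0.26506 + 0.16796j ; Δ = 0.00030 - 0.00008j
  [+3]  conj(Y_{5,3})(Ω₁) = 0.00001 + 0.00000j ; Y_{5,3}(Ω₂) = 0.06625 + 0.07499j ; Δ = 0.00000 + 0.00000j
  [+4]  conj(Y_{5,4})(Ω₁) = 0.00000 + 0.00000j ; Y_{5,4}(Ω₂) = 0.00853 + 0.01807j ; Δ = -0.00000 + 0.00000j
  [+5]  conj(Y_{5,5})(Ω₁) = -0.00000 + 0.00000j ; Y_{5,5}(Ω₂) = 0.00037 + 0.00231j ; Δ = -0.00000 - 0.00000j
Accumulated sum -0.22740 + 0.00000j; after 4π/(2l+1) scaling, -0.25978 + 0.00000j ⇒ P_5 = -0.259782

-0.259782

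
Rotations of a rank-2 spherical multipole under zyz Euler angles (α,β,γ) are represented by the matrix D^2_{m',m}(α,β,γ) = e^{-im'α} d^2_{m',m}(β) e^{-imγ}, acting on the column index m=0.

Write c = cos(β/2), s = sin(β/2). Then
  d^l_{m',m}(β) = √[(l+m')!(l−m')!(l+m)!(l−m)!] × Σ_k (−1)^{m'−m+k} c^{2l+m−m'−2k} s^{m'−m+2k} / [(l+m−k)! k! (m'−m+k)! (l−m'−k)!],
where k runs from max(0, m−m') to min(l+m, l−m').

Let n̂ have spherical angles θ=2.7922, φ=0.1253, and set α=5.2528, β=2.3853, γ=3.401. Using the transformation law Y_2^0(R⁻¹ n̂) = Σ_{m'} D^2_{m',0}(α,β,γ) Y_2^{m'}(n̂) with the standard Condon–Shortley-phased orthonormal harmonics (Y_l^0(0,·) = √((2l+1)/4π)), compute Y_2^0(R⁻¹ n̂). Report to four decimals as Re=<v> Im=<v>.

Need the full column D^2_{m',0} for m'=−2..2 at α=5.2528, β=2.3853, γ=3.4010.
cos(β/2)=0.369198, sin(β/2)=0.929351
d^2_{-2,0}: single k=2 term ⇒ +0.288373;  D = -0.135709-0.254444i
d^2_{-1,0}: k∈[1..2] ⇒ +0.114560 -0.725896 = -0.611335;  D = -0.314525+0.524218i
d^2_{0,0}: k∈[0..2] ⇒ +0.018580 -0.470911 +0.745965 = +0.293634;  D = +0.293634+0.000000i
d^2_{1,0}: k∈[0..1] ⇒ -0.114560 +0.725896 = +0.611335;  D = +0.314525+0.524218i
d^2_{2,0}: single k=0 term ⇒ +0.288373;  D = -0.135709+0.254444i
Y_2^{m'}(θ=2.7922,φ=0.1253) and Σ D·Y over m':
  (-0.1357-0.2544i)·(+0.0439-0.0112i)  (-0.3145+0.5242i)·(-0.2465+0.0311i)  (+0.2936+0.0000i)·(+0.5199+0.0000i)  (+0.3145+0.5242i)·(+0.2465+0.0311i)  (-0.1357+0.2544i)·(+0.0439+0.0112i)
Y_2^0(R⁻¹ n̂) = +0.257572-0.000000i

Re=0.2576 Im=0.0000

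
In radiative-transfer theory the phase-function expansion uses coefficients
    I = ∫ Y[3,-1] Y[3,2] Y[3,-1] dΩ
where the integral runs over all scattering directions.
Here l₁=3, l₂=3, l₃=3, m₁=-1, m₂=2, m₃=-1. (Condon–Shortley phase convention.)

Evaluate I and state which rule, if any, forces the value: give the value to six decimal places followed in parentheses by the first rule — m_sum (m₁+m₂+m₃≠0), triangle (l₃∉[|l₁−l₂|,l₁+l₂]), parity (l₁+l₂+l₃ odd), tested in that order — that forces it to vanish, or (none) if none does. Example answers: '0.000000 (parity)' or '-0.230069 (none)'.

0.000000 (parity)

L=9 odd ⇒ parity kills the (l;000) factor ⇒ I = 0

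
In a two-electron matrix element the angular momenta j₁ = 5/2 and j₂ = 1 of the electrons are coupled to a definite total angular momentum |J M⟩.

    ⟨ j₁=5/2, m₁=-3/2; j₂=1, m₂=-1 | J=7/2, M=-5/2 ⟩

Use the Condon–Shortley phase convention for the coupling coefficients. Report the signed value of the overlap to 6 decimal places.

triangle: 0!·5!·2!/8! = 240/40320
(j±m)!: 1!·4!·0!·2!·1!·6! = 34560
prefactor² = (2J+1)·Δ·N² = 11520/7
  k=0: +1/(0!·0!·4!·0!·1!·2!) = 1/48
Σ = 1/48  ⇒  CG² = 11520/7·(1/48)² = 5/7
CG = +√(5/7) = +0.845154

+√(5/7) = +0.845154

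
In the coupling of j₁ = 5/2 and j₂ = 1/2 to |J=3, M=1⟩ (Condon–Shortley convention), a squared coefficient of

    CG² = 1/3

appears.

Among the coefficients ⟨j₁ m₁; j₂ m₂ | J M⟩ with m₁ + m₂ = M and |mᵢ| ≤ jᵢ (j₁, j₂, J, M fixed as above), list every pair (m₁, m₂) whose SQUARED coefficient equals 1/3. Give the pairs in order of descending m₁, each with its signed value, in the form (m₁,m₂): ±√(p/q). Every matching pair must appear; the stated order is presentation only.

(3/2,-1/2): +√(1/3)

Admissible pairs with m₁+m₂ = M = 1: (1/2,1/2), (3/2,-1/2)
  (m₁,m₂)=(3/2,-1/2): CG² = 1/3, CG = +√(1/3)   ← matches the target
  (m₁,m₂)=(1/2,1/2): CG² = 2/3, CG = +√(2/3)
Pairs with CG² = 1/3: (3/2,-1/2): +√(1/3)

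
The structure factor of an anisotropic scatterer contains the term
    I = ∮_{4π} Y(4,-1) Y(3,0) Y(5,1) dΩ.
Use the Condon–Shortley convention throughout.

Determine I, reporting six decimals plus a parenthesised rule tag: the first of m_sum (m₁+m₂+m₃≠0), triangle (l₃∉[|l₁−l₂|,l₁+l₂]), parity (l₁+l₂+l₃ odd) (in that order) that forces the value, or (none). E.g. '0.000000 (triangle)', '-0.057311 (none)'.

Checks pass: Σm=0; 12 even; l₃=5∈[1,7].
(2·4+1)(2·3+1)(2·5+1) = 693
Δ: 2! 6! 4! / 13! → 1/180180
sum: t=0:+1/576 t=1:−1/144 t=2:+1/576 = -1/288
3j²(4 3 5; 0 0 0) = Δ·Π!·Σ² = 20/1001  (sign +1)
sum: t=0:+1/1440 t=1:−1/192 t=2:+1/432 = -19/8640
3j²(4 3 5; -1 0 1) = Δ·Π!·Σ² = 361/30030  (sign -1)
combine: 4πI² = 693·20/1001·361/30030 = 2166/13013
take √, sign -1: I = -0.11508947
No selection rule forces the value: the integral is nonzero (none).

-0.115089 (none)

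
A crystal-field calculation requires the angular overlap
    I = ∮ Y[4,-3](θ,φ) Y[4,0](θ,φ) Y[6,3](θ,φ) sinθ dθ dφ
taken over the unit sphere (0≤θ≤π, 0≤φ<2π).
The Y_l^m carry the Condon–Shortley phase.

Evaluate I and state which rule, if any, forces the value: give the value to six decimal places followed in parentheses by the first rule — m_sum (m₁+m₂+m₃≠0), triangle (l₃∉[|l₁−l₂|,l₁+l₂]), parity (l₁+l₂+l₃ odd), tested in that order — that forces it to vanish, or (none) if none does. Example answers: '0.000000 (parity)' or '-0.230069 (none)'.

0.123195 (none)

Rules hold: Σm=0, L=14 even, 0≤6≤8.
N = 9·9·13 = 1053
Δ = 2!·6!·6!/15! = 1/1261260
Racah Σ t=0..2: t=0:+1/4608 t=1:−1/1296 t=2:+1/4608 = -7/20736
⇒ 3j(4 4 6; 0 0 0)² = 20/1287, sgn -1
Racah Σ t=1..2: t=1:−1/25920 t=2:+1/11520 = 1/20736
⇒ 3j(4 4 6; -3 0 3)² = 5/429, sgn -1
4πI² = N·(3j₀)²·(3jₘ)² = 300/1573
I = +1·√(0.190718/4π) = 0.12319450
No selection rule forces the value: the integral is nonzero (none).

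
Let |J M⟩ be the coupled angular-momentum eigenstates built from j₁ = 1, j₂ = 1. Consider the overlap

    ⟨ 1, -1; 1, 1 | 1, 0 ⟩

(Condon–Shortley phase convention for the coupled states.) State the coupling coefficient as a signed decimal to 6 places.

j₁+j₂−J=1  J+j₁−j₂=1  J−j₁+j₂=1  j₁+j₂+J+1=4
(j₁±m₁, j₂±m₂, J±M) = (0,2,2,0,1,1)
P² = 1/2
sum k=1..1:
  [1] −1/1 = -1
S = -1
C² = P²·S² = 1/2 ; C = -0.707107

−√(1/2) ≈ -0.707107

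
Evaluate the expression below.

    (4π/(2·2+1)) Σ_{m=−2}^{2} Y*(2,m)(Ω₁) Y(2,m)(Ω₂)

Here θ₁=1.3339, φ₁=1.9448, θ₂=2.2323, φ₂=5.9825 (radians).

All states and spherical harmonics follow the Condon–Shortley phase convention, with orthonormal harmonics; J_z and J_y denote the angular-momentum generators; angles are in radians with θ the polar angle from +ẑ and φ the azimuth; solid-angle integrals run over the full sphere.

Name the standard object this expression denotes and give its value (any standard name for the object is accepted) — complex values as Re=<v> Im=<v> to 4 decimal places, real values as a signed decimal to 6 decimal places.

Legendre polynomial (addition theorem), +0.082752

This sum is the spherical-harmonic addition theorem: it equals the Legendre polynomial P_l(cos γ) of the angle γ between the two directions.
Summing Y*_{l m}(θ₁,φ₁)·Y_{l m}(θ₂,φ₂) over m ∈ [−2, 2]; prefactor 4π/(2·2+1) = 2.513274:
  m=-2: Y*=-0.26756 - 0.24826j  Y=0.19831 + 0.13607j  product -0.01928 - 0.08564j
  m=-1: Y*=-0.06439 + 0.16406j  Y=-0.35767 - 0.11091j  product 0.04123 - 0.05154j
  m=+0: Y*=-0.26328 + 0.00000j  Y=0.04167 + 0.00000j  product -0.01097 + 0.00000j
  m=+1: Y*=0.06439 + 0.16406j  Y=0.35767 - 0.11091j  product 0.04123 + 0.05154j
  m=+2: Y*=-0.26756 + 0.24826j  Y=0.19831 - 0.13607j  product -0.01928 + 0.08564j
Total Σ_m = 0.03293 - 0.00000j. Multiply by 2.513274: 0.08275 - 0.00000j. P_2(cos γ) = 0.082752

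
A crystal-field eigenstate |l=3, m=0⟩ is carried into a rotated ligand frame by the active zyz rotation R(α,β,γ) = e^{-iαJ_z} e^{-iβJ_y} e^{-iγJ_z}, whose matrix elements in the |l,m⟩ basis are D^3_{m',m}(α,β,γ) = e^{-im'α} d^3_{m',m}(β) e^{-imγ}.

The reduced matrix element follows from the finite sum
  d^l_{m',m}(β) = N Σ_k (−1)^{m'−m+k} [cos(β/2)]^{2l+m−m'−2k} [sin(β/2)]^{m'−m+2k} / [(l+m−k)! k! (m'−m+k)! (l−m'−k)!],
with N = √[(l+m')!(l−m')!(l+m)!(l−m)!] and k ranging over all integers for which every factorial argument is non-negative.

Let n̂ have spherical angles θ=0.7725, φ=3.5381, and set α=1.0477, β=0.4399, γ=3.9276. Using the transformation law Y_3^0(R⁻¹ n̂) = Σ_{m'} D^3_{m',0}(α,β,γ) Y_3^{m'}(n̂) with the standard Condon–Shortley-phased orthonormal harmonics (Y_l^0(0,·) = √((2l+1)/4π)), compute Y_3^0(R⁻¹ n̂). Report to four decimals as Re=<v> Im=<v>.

Re=-0.3307 Im=0.0000

Need the full column D^3_{m',0} for m'=−3..3 at α=1.0477, β=0.4399, γ=3.9276.
cos(β/2)=0.975908, sin(β/2)=0.218181
d^3_{-3,0}: single k=3 term ⇒ +0.043171;  D = -0.043171-0.000065i
d^3_{-2,0}: k∈[2..3] ⇒ +0.236499 -0.011821 = +0.224679;  D = -0.112535+0.194464i
d^3_{-1,0}: k∈[1..3] ⇒ +0.669040 -0.100320 +0.001671 = +0.570392;  D = +0.284948+0.494117i
d^3_{0,0}: k∈[0..3] ⇒ +0.863882 -0.388608 +0.019423 -0.000108 = +0.494589;  D = +0.494589+0.000000i
d^3_{1,0}: k∈[0..2] ⇒ -0.669040 +0.100320 -0.001671 = -0.570392;  D = -0.284948+0.494117i
d^3_{2,0}: k∈[0..1] ⇒ +0.236499 -0.011821 = +0.224679;  D = -0.112535-0.194464i
d^3_{3,0}: single k=0 term ⇒ -0.043171;  D = +0.043171-0.000065i
Y_3^{m'}(θ=0.7725,φ=3.5381) and Σ D·Y over m':
  (-0.0432-0.0001i)·(-0.0528+0.1317i)  (-0.1125+0.1945i)·(+0.2502-0.2540i)  (+0.2849+0.4941i)·(-0.3255+0.1363i)  (+0.4946+0.0000i)·(-0.1164+0.0000i)  (-0.2849+0.4941i)·(+0.3255+0.1363i)  (-0.1125-0.1945i)·(+0.2502+0.2540i)  (+0.0432-0.0001i)·(+0.0528+0.1317i)
Y_3^0(R⁻¹ n̂) = -0.330687-0.000000i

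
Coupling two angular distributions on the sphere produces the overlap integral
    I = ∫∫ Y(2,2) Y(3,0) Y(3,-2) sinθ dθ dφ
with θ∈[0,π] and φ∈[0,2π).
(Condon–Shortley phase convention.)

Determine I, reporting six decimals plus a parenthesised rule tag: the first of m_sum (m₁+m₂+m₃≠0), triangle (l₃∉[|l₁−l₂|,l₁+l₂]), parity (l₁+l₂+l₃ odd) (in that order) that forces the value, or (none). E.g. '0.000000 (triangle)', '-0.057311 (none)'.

-0.188063 (none)

Rules hold: Σm=0, L=8 even, 1≤3≤5.
N = 5·7·7 = 245
Δ = 2!·2!·4!/9! = 1/3780
Racah Σ t=0..2: t=0:+1/24 t=1:−1/4 t=2:+1/24 = -1/6
⇒ 3j(2 3 3; 0 0 0)² = 4/105, sgn +1
Racah Σ t=0..0: t=0:+1/24 = 1/24
⇒ 3j(2 3 3; 2 0 -2)² = 1/21, sgn -1
4πI² = N·(3j₀)²·(3jₘ)² = 4/9
I = -1·√(0.444444/4π) = -0.18806319
No selection rule forces the value: the integral is nonzero (none).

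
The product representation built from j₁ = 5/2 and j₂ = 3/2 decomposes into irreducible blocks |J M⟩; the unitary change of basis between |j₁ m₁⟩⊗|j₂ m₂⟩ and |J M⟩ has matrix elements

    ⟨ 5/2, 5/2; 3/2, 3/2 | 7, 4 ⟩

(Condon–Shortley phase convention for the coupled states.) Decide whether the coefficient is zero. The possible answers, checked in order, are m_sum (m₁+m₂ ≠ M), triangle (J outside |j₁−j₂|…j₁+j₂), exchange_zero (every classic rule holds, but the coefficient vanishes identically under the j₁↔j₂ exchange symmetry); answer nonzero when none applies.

triangle

m-sum: m₁+m₂ = 5/2+3/2 = 4, M = 4  ✓
triangle: need |j₁−j₂| ≤ J ≤ j₁+j₂, i.e. J ∈ [1, 4]; J = 7 is outside ✗ ⇒ coefficient is 0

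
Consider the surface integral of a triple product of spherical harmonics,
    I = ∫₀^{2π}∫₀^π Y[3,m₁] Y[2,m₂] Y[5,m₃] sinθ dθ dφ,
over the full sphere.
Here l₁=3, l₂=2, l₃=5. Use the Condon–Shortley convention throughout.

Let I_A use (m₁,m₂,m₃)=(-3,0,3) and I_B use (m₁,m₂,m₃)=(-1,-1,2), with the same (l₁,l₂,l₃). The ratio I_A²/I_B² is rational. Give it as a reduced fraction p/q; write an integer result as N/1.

Shared (l₁,l₂,l₃)=(3,2,5): N and (l;000)² cancel in I_A²/I_B².
A: Δ = 0!·6!·4!/11! = 1/2310; Racah Σ t=0..0: t=0:+1/2880 = 1/2880; ⇒ 3j(3 2 5; -3 0 3)² = 2/165, sgn +1
B: Δ = 0!·6!·4!/11! = 1/2310; Racah Σ t=0..0: t=0:+1/288 = 1/288; ⇒ 3j(3 2 5; -1 -1 2)² = 1/22, sgn -1
I_A²/I_B² = (2/165)/(1/22) = 4/15

4/15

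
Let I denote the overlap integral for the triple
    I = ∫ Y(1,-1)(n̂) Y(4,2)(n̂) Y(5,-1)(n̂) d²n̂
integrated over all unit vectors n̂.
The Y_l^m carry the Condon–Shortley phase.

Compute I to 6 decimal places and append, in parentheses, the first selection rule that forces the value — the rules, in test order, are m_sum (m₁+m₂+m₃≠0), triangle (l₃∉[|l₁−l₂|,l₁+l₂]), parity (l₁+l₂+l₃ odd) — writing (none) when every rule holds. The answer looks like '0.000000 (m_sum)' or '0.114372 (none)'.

-0.120286 (none)

Rules hold: Σm=0, L=10 even, 3≤5≤5.
N = 3·9·11 = 297
Δ = 0!·2!·8!/11! = 1/495
Racah Σ t=0..0: t=0:+1/576 = 1/576
⇒ 3j(1 4 5; 0 0 0)² = 5/99, sgn -1
Racah Σ t=0..0: t=0:+1/2880 = 1/2880
⇒ 3j(1 4 5; -1 2 -1)² = 2/165, sgn +1
4πI² = N·(3j₀)²·(3jₘ)² = 2/11
I = -1·√(0.181818/4π) = -0.12028562
No selection rule forces the value: the integral is nonzero (none).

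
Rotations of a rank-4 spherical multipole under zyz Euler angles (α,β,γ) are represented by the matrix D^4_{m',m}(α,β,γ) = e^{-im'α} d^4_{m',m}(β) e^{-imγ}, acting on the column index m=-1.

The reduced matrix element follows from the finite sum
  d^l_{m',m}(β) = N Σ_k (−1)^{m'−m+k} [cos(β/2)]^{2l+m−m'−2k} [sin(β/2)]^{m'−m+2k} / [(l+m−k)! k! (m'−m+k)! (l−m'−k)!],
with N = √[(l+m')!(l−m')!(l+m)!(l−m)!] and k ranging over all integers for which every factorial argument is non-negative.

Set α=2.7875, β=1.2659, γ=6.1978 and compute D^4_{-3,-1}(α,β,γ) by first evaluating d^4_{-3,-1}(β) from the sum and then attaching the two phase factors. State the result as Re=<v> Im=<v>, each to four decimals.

Re=-0.0323 Im=0.0716

First d^4_{-3,-1}(β=1.2659), then the phase factors e^{-i(-3)α} and e^{-i(-1)γ}:
Half-angle: c=0.806286, s=0.591526. N=√(1·5040·6·120)=1904.940944
k: max(0,(-1)−(-3))=2 … min(4+(-1),4−(-3))=3
  k=2: (−1)^0·1904.9409/(240)·0.8063^6·0.5915^2 = +0.763049
  k=3: (−1)^1·1904.9409/(144)·0.8063^4·0.5915^4 = -0.684495
d^4_{-3,-1}(1.2659) = +0.763049 -0.684495 = +0.078554
Phases: e^{-i·(-3)·2.7875}=-0.486884+0.873467i, e^{-i·(-1)·6.1978}=+0.996357-0.085282i ⇒ D=-0.032256+0.071626i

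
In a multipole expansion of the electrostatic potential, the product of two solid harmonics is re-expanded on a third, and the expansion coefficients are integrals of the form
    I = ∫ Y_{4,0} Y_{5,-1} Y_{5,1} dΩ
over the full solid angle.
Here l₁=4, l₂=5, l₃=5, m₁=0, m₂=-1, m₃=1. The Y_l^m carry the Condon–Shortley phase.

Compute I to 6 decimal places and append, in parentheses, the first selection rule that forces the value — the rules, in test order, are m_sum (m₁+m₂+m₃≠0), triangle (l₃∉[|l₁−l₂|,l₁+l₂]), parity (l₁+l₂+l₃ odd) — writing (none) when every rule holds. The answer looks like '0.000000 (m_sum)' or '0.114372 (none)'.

Checks pass: Σm=0; 14 even; l₃=5∈[1,9].
(2·4+1)(2·5+1)(2·5+1) = 1089
Δ: 4! 4! 6! / 15! → 1/3153150
sum: t=0:+1/69120 t=1:−1/1728 t=2:+1/576 t=3:−1/1728 t=4:+1/69120 = 7/11520
3j²(4 5 5; 0 0 0) = Δ·Π!·Σ² = 2/143  (sign -1)
sum: t=0:+1/27648 t=1:−1/1296 t=2:+1/768 t=3:−1/4320 t=4:+1/414720 = 7/20736
3j²(4 5 5; 0 -1 1) = Δ·Π!·Σ² = 8/1287  (sign +1)
combine: 4πI² = 1089·2/143·8/1287 = 16/169
take √, sign -1: I = -0.08679840
No selection rule forces the value: the integral is nonzero (none).

-0.086798 (none)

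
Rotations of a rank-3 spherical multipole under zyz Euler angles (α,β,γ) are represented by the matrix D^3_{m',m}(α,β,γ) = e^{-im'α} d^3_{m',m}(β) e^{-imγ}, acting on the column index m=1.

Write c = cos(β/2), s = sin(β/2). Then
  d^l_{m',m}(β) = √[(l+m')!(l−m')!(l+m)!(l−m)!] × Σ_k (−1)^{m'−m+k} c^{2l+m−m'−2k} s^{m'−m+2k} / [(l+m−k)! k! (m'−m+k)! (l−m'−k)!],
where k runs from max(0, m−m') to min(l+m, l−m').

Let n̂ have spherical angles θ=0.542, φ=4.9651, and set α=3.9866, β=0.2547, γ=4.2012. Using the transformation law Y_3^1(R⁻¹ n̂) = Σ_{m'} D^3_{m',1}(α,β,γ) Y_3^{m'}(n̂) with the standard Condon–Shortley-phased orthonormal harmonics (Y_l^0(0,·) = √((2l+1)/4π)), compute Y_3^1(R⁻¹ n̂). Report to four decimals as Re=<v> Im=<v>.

Re=0.4001 Im=0.1531

Need the full column D^3_{m',1} for m'=−3..3 at α=3.9866, β=0.2547, γ=4.2012.
cos(β/2)=0.991902, sin(β/2)=0.127006
d^3_{-3,1}: single k=4 term ⇒ +0.000991;  D = +0.000094+0.000987i
d^3_{-2,1}: k∈[3..4] ⇒ +0.012645 -0.000104 = +0.012541;  D = -0.010131-0.007393i
d^3_{-1,1}: k∈[2..4] ⇒ +0.093686 -0.002048 +0.000004 = +0.091642;  D = +0.089540-0.019516i
d^3_{0,1}: k∈[1..3] ⇒ +0.422434 -0.020777 +0.000114 = +0.401770;  D = -0.196552+0.350409i
d^3_{1,1}: k∈[0..2] ⇒ +0.952385 -0.124915 +0.001536 = +0.829006;  D = -0.271626-0.783243i
d^3_{2,1}: k∈[0..1] ⇒ -0.385628 +0.012645 = -0.372983;  D = -0.344695-0.142483i
d^3_{3,1}: single k=0 term ⇒ +0.060474;  D = -0.054374+0.026469i
Y_3^{m'}(θ=0.542,φ=4.9651) and Σ D·Y over m':
  (+0.0001+0.0010i)·(-0.0394-0.0416i)  (-0.0101-0.0074i)·(-0.2038+0.1128i)  (+0.0895-0.0195i)·(+0.1113+0.4309i)  (-0.1966+0.3504i)·(+0.2140+0.0000i)  (-0.2716-0.7832i)·(-0.1113+0.4309i)  (-0.3447-0.1425i)·(-0.2038-0.1128i)  (-0.0544+0.0265i)·(+0.0394-0.0416i)
Y_3^1(R⁻¹ n̂) = +0.400119+0.153071i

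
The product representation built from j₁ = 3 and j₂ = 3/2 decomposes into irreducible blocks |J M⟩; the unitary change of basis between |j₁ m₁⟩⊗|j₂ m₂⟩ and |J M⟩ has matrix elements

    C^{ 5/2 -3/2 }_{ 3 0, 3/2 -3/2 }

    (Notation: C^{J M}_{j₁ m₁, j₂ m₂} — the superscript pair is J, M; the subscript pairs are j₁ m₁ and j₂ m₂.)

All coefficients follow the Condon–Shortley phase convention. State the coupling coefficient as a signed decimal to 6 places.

+√(9/35) ≈ +0.507093

√[6·2!4!1!/8! · 3!3!0!3!1!4!] = √(1296/35)
  +(−1)^0/∏(0,2,3,0,1,1)! = 1/12  (running 1/12)
⟨..|..⟩ = √(1296/35)·(1/12) = +0.507093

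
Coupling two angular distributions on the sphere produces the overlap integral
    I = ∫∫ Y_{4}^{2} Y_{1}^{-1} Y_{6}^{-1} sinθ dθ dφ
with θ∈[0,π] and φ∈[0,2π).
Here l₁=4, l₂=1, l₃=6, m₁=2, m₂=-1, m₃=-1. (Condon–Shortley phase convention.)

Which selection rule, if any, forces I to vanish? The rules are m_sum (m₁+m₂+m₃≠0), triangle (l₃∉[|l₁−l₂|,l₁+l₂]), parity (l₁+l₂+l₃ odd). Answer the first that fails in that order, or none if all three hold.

triangle

azimuthal sum: 2 − 1 − 1 = 0  ✓
l₃ must lie in [3,5]; have l₃=6  ✗
L = 4 + 1 + 6 = 11 (odd)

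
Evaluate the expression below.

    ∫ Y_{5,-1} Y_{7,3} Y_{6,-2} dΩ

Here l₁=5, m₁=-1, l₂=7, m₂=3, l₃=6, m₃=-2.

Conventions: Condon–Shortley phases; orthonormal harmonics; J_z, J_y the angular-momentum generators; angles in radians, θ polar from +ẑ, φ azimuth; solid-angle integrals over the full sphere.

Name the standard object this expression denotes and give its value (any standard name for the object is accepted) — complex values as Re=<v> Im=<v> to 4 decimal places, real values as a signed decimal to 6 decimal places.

Gaunt coefficient, -0.101415

This is a Gaunt coefficient — the integral of a triple product of spherical harmonics over the sphere.
m-sum 0 ✓  L=18 even ✓  2≤6≤12 ✓
Π(2lᵢ+1) = 11×15×13 = 2145
triangle coeff Δ(5,7,6) = 1/174594420
Σ_t [1,5]: t=1:−1/4147200 t=2:+1/207360 t=3:−1/82944 t=4:+1/207360 t=5:−1/4147200 = -1/345600
(3j)²=420/46189 [(5 7 6; 0 0 0)], sign=-1
Σ_t [2,6]: t=2:+1/46448640 t=3:−1/1088640 t=4:+1/276480 t=5:−1/518400 t=6:+1/9953280 = 23/25804800
(3j)²=42849/6466460 [(5 7 6; -1 3 -2)], sign=+1
⇒ 4πI² = 1928205/14919047
I = (-1)√(1928205/14919047/(4π)) = -0.10141475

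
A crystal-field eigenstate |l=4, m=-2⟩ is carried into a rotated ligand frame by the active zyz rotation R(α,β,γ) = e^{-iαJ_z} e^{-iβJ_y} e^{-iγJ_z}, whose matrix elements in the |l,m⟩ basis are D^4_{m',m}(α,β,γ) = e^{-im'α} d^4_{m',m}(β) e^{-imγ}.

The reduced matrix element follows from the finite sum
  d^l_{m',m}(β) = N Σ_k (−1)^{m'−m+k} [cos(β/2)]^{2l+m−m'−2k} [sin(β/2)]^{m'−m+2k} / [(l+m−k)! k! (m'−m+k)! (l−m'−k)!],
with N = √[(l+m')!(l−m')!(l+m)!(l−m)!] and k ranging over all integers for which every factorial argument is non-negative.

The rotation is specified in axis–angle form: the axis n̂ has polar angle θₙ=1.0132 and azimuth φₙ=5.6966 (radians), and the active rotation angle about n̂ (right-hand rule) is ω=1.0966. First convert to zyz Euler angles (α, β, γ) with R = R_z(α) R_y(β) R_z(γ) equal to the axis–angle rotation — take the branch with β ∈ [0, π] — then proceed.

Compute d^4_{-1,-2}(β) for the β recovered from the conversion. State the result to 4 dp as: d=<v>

Axis–angle → zyz. n̂ = (sinθₙcosφₙ, sinθₙsinφₙ, cosθₙ) = (+0.706686, -0.469678, +0.529148), ω = 1.0966.
R = I cosω + sinω [n̂]ₓ + (1−cosω) n̂n̂ᵀ gives
  R = [+0.727988, -0.651117, -0.214663; +0.290407, +0.576491, -0.763755; +0.621045, +0.493665, +0.608768]
β = atan2(√(R₁₃²+R₂₃²), R₃₃) = 0.916290; α = atan2(R₂₃, R₁₃) mod 2π = 4.438395; γ = atan2(R₃₂, −R₃₁) mod 2π = 2.469973
d^4_{-1,-2}(β=0.9163) via the finite sum:
c=cos(0.916290/2)=0.896875, s=sin(0.916290/2)=0.442285; N=√[6·120·2·720]=1018.233765
k∈{0,1,2} keeps every argument non-negative
  k=0: (−1)^1·1018.2338/(240)·0.8969^7·0.4423^1 = -0.875912
  k=1: (−1)^2·1018.2338/(48)·0.8969^5·0.4423^3 = +1.065054
  k=2: (−1)^3·1018.2338/(72)·0.8969^3·0.4423^5 = -0.172672
d^4_{-1,-2}(0.9163) = -0.875912 +1.065054 -0.172672 = +0.016470

d=0.0165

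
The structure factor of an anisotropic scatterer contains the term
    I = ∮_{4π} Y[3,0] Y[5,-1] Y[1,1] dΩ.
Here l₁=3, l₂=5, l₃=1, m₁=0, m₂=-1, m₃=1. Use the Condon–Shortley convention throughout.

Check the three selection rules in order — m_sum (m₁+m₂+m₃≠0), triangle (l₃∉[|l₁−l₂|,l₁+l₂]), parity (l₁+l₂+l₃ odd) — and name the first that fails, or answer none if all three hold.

m₁+m₂+m₃ = 0 − 1 + 1 = 0  ✓
triangle: need |l₁−l₂| ≤ l₃ ≤ l₁+l₂ = [2,8]; l₃=1 is outside  ✗
parity: l₁+l₂+l₃ = 9 is odd

triangle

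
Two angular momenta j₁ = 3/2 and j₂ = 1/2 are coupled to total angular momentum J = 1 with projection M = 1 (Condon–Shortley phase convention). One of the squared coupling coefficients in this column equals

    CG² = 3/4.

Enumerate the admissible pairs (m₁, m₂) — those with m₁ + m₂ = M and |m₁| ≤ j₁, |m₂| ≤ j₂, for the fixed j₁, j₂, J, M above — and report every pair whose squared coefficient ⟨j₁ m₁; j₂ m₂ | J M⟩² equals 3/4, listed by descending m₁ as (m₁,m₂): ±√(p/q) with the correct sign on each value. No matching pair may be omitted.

(3/2,-1/2): +√(3/4)

Admissible pairs with m₁+m₂ = M = 1: (1/2,1/2), (3/2,-1/2)
  (m₁,m₂)=(3/2,-1/2): CG² = 3/4, CG = +√(3/4)   ← matches the target
  (m₁,m₂)=(1/2,1/2): CG² = 1/4, CG = −√(1/4)
Pairs with CG² = 3/4: (3/2,-1/2): +√(3/4)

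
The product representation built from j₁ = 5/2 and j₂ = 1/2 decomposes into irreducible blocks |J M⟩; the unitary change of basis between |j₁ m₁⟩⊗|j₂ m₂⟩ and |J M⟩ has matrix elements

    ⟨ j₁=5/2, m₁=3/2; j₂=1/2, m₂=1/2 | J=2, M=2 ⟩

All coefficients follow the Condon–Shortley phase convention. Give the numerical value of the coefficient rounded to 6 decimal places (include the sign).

−√(1/6) = -0.408248

√[5·1!4!0!/6! · 4!1!1!0!4!0!] = √(96)
  +(−1)^1/∏(1,0,0,0,4,0)! = -1/24  (running -1/24)
⟨..|..⟩ = √(96)·(-1/24) = -0.408248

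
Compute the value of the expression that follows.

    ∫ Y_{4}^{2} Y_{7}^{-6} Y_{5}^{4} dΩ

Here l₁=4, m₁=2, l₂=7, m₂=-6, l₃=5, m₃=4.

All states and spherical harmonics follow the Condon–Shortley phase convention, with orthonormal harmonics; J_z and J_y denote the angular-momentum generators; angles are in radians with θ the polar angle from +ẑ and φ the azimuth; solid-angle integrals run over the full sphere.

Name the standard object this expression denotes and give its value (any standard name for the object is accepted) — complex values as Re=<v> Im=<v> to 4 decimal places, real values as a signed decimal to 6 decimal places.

Gaunt coefficient, +0.061746

This is a Gaunt coefficient — the integral of a triple product of spherical harmonics over the sphere.
Checks pass: Σm=0; 16 even; l₃=5∈[3,11].
(2·4+1)(2·7+1)(2·5+1) = 1485
Δ: 6! 2! 8! / 17! → 1/6126120
sum: t=2:+1/69120 t=3:−1/20736 t=4:+1/69120 = -1/51840
3j²(4 7 5; 0 0 0) = Δ·Π!·Σ² = 280/21879  (sign +1)
sum: t=0:+1/7257600 t=1:−1/4838400 = -1/14515200
3j²(4 7 5; 2 -6 4) = Δ·Π!·Σ² = 3/1190  (sign +1)
combine: 4πI² = 1485·280/21879·3/1190 = 180/3757
take √, sign +1: I = 0.06174627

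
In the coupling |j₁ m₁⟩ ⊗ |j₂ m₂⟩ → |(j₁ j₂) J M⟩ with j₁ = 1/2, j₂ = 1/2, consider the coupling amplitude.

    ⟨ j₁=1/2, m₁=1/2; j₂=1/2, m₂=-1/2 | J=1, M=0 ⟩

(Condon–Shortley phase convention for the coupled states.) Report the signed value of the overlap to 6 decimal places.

+√(1/2) = +0.707107

j₁+j₂−J=0  J+j₁−j₂=1  J−j₁+j₂=1  j₁+j₂+J+1=3
(j₁±m₁, j₂±m₂, J±M) = (1,0,0,1,1,1)
P² = 1/2
sum k=0..0:
  [0] +1/1 = 1
S = 1
C² = P²·S² = 1/2 ; C = +0.707107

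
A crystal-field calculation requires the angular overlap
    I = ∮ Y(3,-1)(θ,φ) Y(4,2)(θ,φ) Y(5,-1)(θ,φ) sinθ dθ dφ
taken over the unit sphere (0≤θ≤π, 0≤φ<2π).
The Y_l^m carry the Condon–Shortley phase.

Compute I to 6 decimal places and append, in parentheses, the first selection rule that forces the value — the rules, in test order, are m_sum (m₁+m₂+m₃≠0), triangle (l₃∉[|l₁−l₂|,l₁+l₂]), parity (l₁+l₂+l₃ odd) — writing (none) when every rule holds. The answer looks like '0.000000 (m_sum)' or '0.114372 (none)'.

0.106335 (none)

Rules hold: Σm=0, L=12 even, 1≤5≤7.
N = 7·9·11 = 693
Δ = 2!·4!·6!/13! = 1/180180
Racah Σ t=0..2: t=0:+1/576 t=1:−1/144 t=2:+1/576 = -1/288
⇒ 3j(3 4 5; 0 0 0)² = 20/1001, sgn +1
Racah Σ t=0..2: t=0:+1/34560 t=1:−1/720 t=2:+1/384 = 43/34560
⇒ 3j(3 4 5; -1 2 -1)² = 1849/180180, sgn +1
4πI² = N·(3j₀)²·(3jₘ)² = 1849/13013
I = +1·√(0.142089/4π) = 0.10633465
No selection rule forces the value: the integral is nonzero (none).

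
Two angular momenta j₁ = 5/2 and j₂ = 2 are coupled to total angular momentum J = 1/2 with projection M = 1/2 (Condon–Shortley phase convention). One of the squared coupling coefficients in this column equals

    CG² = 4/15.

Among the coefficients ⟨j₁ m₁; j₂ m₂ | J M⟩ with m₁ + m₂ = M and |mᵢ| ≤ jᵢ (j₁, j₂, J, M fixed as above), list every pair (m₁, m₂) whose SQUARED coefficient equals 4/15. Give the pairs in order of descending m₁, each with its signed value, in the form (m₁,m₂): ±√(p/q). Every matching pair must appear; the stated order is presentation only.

Admissible pairs with m₁+m₂ = M = 1/2: (-3/2,2), (-1/2,1), (1/2,0), (3/2,-1), (5/2,-2)
  (m₁,m₂)=(5/2,-2): CG² = 1/3, CG = +√(1/3)
  (m₁,m₂)=(3/2,-1): CG² = 4/15, CG = −√(4/15)   ← matches the target
  (m₁,m₂)=(1/2,0): CG² = 1/5, CG = +√(1/5)
  (m₁,m₂)=(-1/2,1): CG² = 2/15, CG = −√(2/15)
  (m₁,m₂)=(-3/2,2): CG² = 1/15, CG = +√(1/15)
Pairs with CG² = 4/15: (3/2,-1): −√(4/15)

(3/2,-1): −√(4/15)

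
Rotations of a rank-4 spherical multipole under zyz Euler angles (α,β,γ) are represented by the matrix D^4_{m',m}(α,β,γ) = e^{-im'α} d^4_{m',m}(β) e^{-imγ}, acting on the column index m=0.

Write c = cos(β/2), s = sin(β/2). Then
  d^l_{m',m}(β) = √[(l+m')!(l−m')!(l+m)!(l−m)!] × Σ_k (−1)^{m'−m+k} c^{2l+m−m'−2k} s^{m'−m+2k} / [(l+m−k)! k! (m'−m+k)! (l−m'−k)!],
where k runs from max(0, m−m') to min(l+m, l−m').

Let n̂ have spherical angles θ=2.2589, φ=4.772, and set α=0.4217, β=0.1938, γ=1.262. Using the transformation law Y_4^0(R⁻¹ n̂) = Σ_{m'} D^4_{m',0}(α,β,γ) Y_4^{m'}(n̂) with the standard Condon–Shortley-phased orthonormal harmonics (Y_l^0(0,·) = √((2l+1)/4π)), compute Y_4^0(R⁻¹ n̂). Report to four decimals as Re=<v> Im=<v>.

Need the full column D^4_{m',0} for m'=−4..4 at α=0.4217, β=0.1938, γ=1.2620.
cos(β/2)=0.995309, sin(β/2)=0.096748
d^4_{-4,0}: single k=4 term ⇒ +0.000719;  D = -0.000083+0.000715i
d^4_{-3,0}: k∈[3..4] ⇒ +0.010466 -0.000099 = +0.010367;  D = +0.003120+0.009887i
d^4_{-2,0}: k∈[2..4] ⇒ +0.086329 -0.002175 +0.000008 = +0.084161;  D = +0.055961+0.062861i
d^4_{-1,0}: k∈[1..4] ⇒ +0.418662 -0.023735 +0.000224 -0.000000 = +0.395151;  D = +0.360534+0.161740i
d^4_{0,0}: k∈[0..4] ⇒ +0.963081 -0.145598 +0.003095 -0.000013 +0.000000 = +0.820566;  D = +0.820566+0.000000i
d^4_{1,0}: k∈[0..3] ⇒ -0.418662 +0.023735 -0.000224 +0.000000 = -0.395151;  D = -0.360534+0.161740i
d^4_{2,0}: k∈[0..2] ⇒ +0.086329 -0.002175 +0.000008 = +0.084161;  D = +0.055961-0.062861i
d^4_{3,0}: k∈[0..1] ⇒ -0.010466 +0.000099 = -0.010367;  D = -0.003120+0.009887i
d^4_{4,0}: single k=0 term ⇒ +0.000719;  D = -0.000083-0.000715i
Y_4^{m'}(θ=2.2589,φ=4.772) and Σ D·Y over m':
  (-0.0001+0.0007i)·(+0.1531-0.0372i)  (+0.0031+0.0099i)·(+0.0652+0.3605i)  (+0.0560+0.0629i)·(-0.3613+0.0433i)  (+0.3605+0.1617i)·(+0.0024+0.0410i)  (+0.8206+0.0000i)·(-0.3603+0.0000i)  (-0.3605+0.1617i)·(-0.0024+0.0410i)  (+0.0560-0.0629i)·(-0.3613-0.0433i)  (-0.0031+0.0099i)·(-0.0652+0.3605i)  (-0.0001-0.0007i)·(+0.1531+0.0372i)
Y_4^0(R⁻¹ n̂) = -0.359740+0.000000i

Re=-0.3597 Im=0.0000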